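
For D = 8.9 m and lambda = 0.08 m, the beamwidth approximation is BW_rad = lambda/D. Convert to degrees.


BW_rad = 0.08 / 8.9 = 0.008989
BW_deg = 0.52 degrees

0.52 degrees


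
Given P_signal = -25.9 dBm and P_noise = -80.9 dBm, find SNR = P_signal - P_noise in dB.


SNR = -25.9 - (-80.9) = 55.0 dB

55.0 dB


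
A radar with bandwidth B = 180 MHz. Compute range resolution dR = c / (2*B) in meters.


dR = 3e8 / (2 * 180000000.0) = 0.83 m

0.83 m


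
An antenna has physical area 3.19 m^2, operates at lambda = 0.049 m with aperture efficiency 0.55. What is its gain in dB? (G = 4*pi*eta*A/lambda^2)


G_linear = 4*pi*0.55*3.19/0.049^2 = 9182.71
G_dB = 10*log10(9182.71) = 39.6 dB

39.6 dB


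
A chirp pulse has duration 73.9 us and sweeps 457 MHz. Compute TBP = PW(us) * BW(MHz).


TBP = 73.9 * 457 = 33772.3

33772.3


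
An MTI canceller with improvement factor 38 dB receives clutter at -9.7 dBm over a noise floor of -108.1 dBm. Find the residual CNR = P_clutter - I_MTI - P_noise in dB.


CNR = -9.7 - 38 - (-108.1) = 60.4 dB

60.4 dB


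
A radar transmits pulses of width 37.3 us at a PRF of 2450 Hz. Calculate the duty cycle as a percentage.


DC = 37.3e-6 * 2450 * 100 = 9.14%

9.14%


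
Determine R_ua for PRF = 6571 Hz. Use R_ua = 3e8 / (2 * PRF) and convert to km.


R_ua = 3e8 / (2 * 6571) = 22827.6 m = 22.8 km

22.8 km


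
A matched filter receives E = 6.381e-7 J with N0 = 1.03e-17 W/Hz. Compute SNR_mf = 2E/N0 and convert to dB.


SNR_lin = 2 * 6.381e-7 / 1.03e-17 = 1.239e11
SNR_dB = 10*log10(1.239e11) = 110.9 dB

110.9 dB


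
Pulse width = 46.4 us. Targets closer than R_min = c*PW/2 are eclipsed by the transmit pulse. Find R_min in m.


R_min = 3e8 * 46.4e-6 / 2 = 6960.0 m

6960.0 m


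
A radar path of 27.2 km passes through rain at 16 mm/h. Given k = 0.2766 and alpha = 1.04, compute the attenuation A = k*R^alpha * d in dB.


gamma = 0.2766 * 16^1.04 = 4.944666 dB/km
A = 4.944666 * 27.2 = 134.49 dB

134.49 dB


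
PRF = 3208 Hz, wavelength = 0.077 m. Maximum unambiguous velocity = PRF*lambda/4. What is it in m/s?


V_ua = 3208 * 0.077 / 4 = 61.8 m/s

61.8 m/s


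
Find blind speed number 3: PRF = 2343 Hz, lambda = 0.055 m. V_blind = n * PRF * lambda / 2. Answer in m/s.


V_blind = 3 * 2343 * 0.055 / 2 = 193.3 m/s

193.3 m/s


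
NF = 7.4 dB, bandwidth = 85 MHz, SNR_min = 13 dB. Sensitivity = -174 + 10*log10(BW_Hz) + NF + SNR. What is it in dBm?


10*log10(85000000.0) = 79.29
S = -174 + 79.29 + 7.4 + 13 = -74.3 dBm

-74.3 dBm


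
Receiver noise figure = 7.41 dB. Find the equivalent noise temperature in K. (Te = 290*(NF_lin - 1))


NF_lin = 10^(7.41/10) = 5.508077
Te = 290 * (5.508077 - 1) = 1307.3 K

1307.3 K


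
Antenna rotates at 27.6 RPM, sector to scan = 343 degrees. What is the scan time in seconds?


t = 343 / (27.6 * 360) * 60 = 2.07 s

2.07 s


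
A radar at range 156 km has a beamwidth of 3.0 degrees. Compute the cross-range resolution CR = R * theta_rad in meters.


BW_rad = 0.052359878
CR = 156000 * 0.052359878 = 8168.1 m

8168.1 m


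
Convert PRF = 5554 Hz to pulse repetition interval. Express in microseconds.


PRI = 1/5554 = 0.0001800504 s = 180.1 us

180.1 us


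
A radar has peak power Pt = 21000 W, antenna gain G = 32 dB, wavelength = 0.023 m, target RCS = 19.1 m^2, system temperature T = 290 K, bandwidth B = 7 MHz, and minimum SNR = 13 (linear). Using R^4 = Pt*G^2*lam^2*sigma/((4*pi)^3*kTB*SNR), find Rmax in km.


G_lin = 10^(32/10) = 1584.893192
R^4 = 21000 * 1584.893192^2 * 0.023^2 * 19.1 / ((4*pi)^3 * 1.38e-23 * 290 * 7000000.0 * 13)
R^4 = 7.37497e17 m^4
R_max = (7.37497e17)^(1/4) = 29304.9 m = 29.3 km

29.3 km


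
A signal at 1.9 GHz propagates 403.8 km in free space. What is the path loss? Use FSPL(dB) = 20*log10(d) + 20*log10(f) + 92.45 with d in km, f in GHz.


20*log10(403.8) = 52.12
20*log10(1.9) = 5.58
FSPL = 150.1 dB

150.1 dB


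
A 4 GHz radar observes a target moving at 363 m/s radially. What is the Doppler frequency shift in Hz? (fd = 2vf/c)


fd = 2 * 363 * 4000000000.0 / 3e8 = 9680.0 Hz

9680.0 Hz


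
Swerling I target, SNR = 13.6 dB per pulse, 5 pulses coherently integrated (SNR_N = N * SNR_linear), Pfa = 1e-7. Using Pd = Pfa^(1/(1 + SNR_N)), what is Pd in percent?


SNR_lin = 10^(13.6/10) = 22.90868
SNR_N = 5 * 22.90868 = 114.5434
1/(1 + SNR_N) = 1/115.5434 = 0.0086548
Pd = (1e-7)^0.0086548 = 0.86979
Pd = 87.0%

87.0%


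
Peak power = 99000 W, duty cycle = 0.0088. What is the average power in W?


P_avg = 99000 * 0.0088 = 871.2 W

871.2 W


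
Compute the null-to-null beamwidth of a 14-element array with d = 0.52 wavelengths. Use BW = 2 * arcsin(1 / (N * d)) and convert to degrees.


1/(N*d) = 1/(14*0.52) = 0.137363
BW = 2*arcsin(0.137363) = 15.8 degrees

15.8 degrees


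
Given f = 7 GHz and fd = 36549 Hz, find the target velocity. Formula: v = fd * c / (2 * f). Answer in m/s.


v = 36549 * 3e8 / (2 * 7000000000.0) = 783.2 m/s

783.2 m/s


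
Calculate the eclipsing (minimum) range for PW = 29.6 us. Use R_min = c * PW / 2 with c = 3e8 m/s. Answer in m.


R_min = 3e8 * 29.6e-6 / 2 = 4440.0 m

4440.0 m


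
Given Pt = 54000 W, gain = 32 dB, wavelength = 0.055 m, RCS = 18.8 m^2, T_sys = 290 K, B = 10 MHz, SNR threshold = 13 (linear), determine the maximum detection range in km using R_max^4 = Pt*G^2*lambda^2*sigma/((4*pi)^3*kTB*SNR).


G_lin = 10^(32/10) = 1584.893192
R^4 = 54000 * 1584.893192^2 * 0.055^2 * 18.8 / ((4*pi)^3 * 1.38e-23 * 290 * 10000000.0 * 13)
R^4 = 7.47183e18 m^4
R_max = (7.47183e18)^(1/4) = 52282.5 m = 52.3 km

52.3 km


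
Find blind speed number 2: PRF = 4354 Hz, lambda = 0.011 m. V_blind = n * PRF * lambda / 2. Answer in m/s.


V_blind = 2 * 4354 * 0.011 / 2 = 47.9 m/s

47.9 m/s


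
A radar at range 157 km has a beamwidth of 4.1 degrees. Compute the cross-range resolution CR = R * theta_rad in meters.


BW_rad = 0.071558499
CR = 157000 * 0.071558499 = 11234.7 m

11234.7 m


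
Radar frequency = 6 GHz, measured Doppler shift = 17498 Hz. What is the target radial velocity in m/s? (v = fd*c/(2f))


v = 17498 * 3e8 / (2 * 6000000000.0) = 437.5 m/s

437.5 m/s


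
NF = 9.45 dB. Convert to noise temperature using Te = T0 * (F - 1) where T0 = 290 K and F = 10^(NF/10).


NF_lin = 10^(9.45/10) = 8.810489
Te = 290 * (8.810489 - 1) = 2265.0 K

2265.0 K


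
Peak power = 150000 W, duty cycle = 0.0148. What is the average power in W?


P_avg = 150000 * 0.0148 = 2220.0 W

2220.0 W


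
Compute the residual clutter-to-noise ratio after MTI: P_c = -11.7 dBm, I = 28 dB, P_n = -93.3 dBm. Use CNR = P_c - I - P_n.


CNR = -11.7 - 28 - (-93.3) = 53.6 dB

53.6 dB


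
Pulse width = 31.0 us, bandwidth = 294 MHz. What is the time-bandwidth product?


TBP = 31.0 * 294 = 9114.0

9114.0


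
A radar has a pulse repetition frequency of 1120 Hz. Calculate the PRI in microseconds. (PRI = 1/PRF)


PRI = 1/1120 = 0.0008928571 s = 892.9 us

892.9 us


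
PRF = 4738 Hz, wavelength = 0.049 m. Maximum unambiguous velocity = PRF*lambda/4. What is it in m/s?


V_ua = 4738 * 0.049 / 4 = 58.0 m/s

58.0 m/s


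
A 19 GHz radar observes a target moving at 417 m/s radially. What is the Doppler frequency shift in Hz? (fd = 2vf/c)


fd = 2 * 417 * 19000000000.0 / 3e8 = 52820.0 Hz

52820.0 Hz


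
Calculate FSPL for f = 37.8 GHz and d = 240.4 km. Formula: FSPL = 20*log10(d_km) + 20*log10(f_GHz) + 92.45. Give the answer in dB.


20*log10(240.4) = 47.62
20*log10(37.8) = 31.55
FSPL = 171.6 dB

171.6 dB


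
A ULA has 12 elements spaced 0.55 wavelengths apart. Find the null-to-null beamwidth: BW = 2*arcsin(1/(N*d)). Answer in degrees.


1/(N*d) = 1/(12*0.55) = 0.151515
BW = 2*arcsin(0.151515) = 17.4 degrees

17.4 degrees


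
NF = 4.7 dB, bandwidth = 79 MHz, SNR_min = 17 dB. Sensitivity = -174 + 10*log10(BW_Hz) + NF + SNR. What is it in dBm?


10*log10(79000000.0) = 78.98
S = -174 + 78.98 + 4.7 + 17 = -73.3 dBm

-73.3 dBm


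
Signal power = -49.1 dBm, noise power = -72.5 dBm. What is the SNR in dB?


SNR = -49.1 - (-72.5) = 23.4 dB

23.4 dB


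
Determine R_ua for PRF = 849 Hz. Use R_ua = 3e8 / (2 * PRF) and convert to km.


R_ua = 3e8 / (2 * 849) = 176678.4 m = 176.7 km

176.7 km


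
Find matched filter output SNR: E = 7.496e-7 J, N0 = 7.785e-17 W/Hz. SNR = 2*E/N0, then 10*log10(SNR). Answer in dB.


SNR_lin = 2 * 7.496e-7 / 7.785e-17 = 1.926e10
SNR_dB = 10*log10(1.926e10) = 102.8 dB

102.8 dB


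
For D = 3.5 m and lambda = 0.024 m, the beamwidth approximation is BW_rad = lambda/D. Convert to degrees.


BW_rad = 0.024 / 3.5 = 0.006857
BW_deg = 0.39 degrees

0.39 degrees


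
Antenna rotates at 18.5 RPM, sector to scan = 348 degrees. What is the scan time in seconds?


t = 348 / (18.5 * 360) * 60 = 3.14 s

3.14 s


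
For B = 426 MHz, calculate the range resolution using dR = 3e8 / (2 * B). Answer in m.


dR = 3e8 / (2 * 426000000.0) = 0.35 m

0.35 m


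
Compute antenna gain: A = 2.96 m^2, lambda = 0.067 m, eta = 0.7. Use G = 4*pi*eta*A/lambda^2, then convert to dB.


G_linear = 4*pi*0.7*2.96/0.067^2 = 5800.29
G_dB = 10*log10(5800.29) = 37.6 dB

37.6 dB


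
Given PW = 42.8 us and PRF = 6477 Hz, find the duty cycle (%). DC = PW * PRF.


DC = 42.8e-6 * 6477 * 100 = 27.72%

27.72%


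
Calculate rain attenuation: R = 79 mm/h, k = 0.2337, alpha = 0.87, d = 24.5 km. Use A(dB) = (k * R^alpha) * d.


gamma = 0.2337 * 79^0.87 = 10.461508 dB/km
A = 10.461508 * 24.5 = 256.31 dB

256.31 dB


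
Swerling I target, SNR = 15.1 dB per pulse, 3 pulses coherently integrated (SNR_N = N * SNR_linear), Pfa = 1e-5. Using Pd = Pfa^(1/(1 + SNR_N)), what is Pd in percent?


SNR_lin = 10^(15.1/10) = 32.35937
SNR_N = 3 * 32.35937 = 97.07811
1/(1 + SNR_N) = 1/98.07811 = 0.010196
Pd = (1e-5)^0.010196 = 0.88924
Pd = 88.9%

88.9%


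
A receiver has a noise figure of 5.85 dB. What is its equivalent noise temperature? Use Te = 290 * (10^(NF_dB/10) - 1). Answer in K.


NF_lin = 10^(5.85/10) = 3.845918
Te = 290 * (3.845918 - 1) = 825.3 K

825.3 K


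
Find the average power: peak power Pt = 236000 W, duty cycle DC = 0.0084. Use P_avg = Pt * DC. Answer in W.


P_avg = 236000 * 0.0084 = 1982.4 W

1982.4 W


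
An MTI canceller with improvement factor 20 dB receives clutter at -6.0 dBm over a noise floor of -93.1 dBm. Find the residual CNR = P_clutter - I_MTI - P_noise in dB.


CNR = -6.0 - 20 - (-93.1) = 67.1 dB

67.1 dB


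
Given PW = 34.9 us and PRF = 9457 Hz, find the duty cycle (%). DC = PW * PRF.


DC = 34.9e-6 * 9457 * 100 = 33.0%

33.0%


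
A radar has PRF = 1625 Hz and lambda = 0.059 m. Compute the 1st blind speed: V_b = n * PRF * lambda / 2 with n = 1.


V_blind = 1 * 1625 * 0.059 / 2 = 47.9 m/s

47.9 m/s


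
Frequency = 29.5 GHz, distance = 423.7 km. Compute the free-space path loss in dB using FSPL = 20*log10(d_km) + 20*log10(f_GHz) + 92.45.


20*log10(423.7) = 52.54
20*log10(29.5) = 29.4
FSPL = 174.4 dB

174.4 dB


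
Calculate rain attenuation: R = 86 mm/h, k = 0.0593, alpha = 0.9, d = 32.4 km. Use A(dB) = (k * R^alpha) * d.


gamma = 0.0593 * 86^0.9 = 3.266655 dB/km
A = 3.266655 * 32.4 = 105.84 dB

105.84 dB


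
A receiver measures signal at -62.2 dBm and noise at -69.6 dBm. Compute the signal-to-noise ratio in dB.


SNR = -62.2 - (-69.6) = 7.4 dB

7.4 dB


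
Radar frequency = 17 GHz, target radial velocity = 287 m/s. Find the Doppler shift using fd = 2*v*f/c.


fd = 2 * 287 * 17000000000.0 / 3e8 = 32526.7 Hz

32526.7 Hz


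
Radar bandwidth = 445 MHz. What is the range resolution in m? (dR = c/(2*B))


dR = 3e8 / (2 * 445000000.0) = 0.34 m

0.34 m


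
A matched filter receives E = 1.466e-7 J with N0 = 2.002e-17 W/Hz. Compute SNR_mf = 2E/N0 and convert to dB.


SNR_lin = 2 * 1.466e-7 / 2.002e-17 = 1.465e10
SNR_dB = 10*log10(1.465e10) = 101.7 dB

101.7 dB


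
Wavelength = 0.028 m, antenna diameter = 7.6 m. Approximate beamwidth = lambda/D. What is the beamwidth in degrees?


BW_rad = 0.028 / 7.6 = 0.003684
BW_deg = 0.21 degrees

0.21 degrees


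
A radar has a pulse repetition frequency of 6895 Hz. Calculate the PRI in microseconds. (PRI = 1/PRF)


PRI = 1/6895 = 0.0001450326 s = 145.0 us

145.0 us


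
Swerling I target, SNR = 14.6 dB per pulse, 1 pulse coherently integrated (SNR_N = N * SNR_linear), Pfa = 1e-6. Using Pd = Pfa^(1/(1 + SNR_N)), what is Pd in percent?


SNR_lin = 10^(14.6/10) = 28.84032
SNR_N = 1 * 28.84032 = 28.84032
1/(1 + SNR_N) = 1/29.84032 = 0.0335117
Pd = (1e-6)^0.0335117 = 0.6294
Pd = 62.9%

62.9%


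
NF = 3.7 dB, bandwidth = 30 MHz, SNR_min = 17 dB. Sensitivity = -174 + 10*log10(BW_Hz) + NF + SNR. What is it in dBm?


10*log10(30000000.0) = 74.77
S = -174 + 74.77 + 3.7 + 17 = -78.5 dBm

-78.5 dBm


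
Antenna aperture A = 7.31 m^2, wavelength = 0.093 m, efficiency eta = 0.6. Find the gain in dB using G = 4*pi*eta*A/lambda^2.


G_linear = 4*pi*0.6*7.31/0.093^2 = 6372.54
G_dB = 10*log10(6372.54) = 38.0 dB

38.0 dB


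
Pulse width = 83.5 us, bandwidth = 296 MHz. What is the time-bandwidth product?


TBP = 83.5 * 296 = 24716.0

24716.0


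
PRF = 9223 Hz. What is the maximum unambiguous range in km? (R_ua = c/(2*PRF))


R_ua = 3e8 / (2 * 9223) = 16263.7 m = 16.3 km

16.3 km


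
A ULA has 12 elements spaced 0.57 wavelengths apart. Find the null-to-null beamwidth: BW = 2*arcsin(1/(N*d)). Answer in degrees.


1/(N*d) = 1/(12*0.57) = 0.146199
BW = 2*arcsin(0.146199) = 16.8 degrees

16.8 degrees


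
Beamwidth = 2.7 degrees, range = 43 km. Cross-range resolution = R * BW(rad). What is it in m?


BW_rad = 0.04712389
CR = 43000 * 0.04712389 = 2026.3 m

2026.3 m


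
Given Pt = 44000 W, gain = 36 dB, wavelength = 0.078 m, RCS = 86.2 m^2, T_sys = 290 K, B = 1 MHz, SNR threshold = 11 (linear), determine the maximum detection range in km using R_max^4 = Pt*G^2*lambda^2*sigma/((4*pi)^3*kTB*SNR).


G_lin = 10^(36/10) = 3981.071706
R^4 = 44000 * 3981.071706^2 * 0.078^2 * 86.2 / ((4*pi)^3 * 1.38e-23 * 290 * 1000000.0 * 11)
R^4 = 4.18649e21 m^4
R_max = (4.18649e21)^(1/4) = 254368.0 m = 254.4 km

254.4 km


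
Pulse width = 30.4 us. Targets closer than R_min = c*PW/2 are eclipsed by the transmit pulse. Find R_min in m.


R_min = 3e8 * 30.4e-6 / 2 = 4560.0 m

4560.0 m


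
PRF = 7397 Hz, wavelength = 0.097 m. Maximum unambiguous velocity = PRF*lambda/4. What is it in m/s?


V_ua = 7397 * 0.097 / 4 = 179.4 m/s

179.4 m/s


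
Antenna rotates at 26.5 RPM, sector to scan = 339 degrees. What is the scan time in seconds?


t = 339 / (26.5 * 360) * 60 = 2.13 s

2.13 s


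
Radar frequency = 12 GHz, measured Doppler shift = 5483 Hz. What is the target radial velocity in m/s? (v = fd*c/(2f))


v = 5483 * 3e8 / (2 * 12000000000.0) = 68.5 m/s

68.5 m/s


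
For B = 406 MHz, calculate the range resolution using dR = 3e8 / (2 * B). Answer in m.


dR = 3e8 / (2 * 406000000.0) = 0.37 m

0.37 m


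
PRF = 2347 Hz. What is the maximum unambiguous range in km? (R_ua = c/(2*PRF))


R_ua = 3e8 / (2 * 2347) = 63911.4 m = 63.9 km

63.9 km


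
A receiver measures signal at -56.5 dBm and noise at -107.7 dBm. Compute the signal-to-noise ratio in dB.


SNR = -56.5 - (-107.7) = 51.2 dB

51.2 dB


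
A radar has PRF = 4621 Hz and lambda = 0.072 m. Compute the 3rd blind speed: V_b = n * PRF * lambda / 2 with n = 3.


V_blind = 3 * 4621 * 0.072 / 2 = 499.1 m/s

499.1 m/s


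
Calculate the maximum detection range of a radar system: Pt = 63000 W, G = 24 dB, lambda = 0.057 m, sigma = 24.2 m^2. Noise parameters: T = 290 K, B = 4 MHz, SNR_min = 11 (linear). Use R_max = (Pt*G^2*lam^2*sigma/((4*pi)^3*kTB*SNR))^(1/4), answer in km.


G_lin = 10^(24/10) = 251.188643
R^4 = 63000 * 251.188643^2 * 0.057^2 * 24.2 / ((4*pi)^3 * 1.38e-23 * 290 * 4000000.0 * 11)
R^4 = 8.9443e17 m^4
R_max = (8.9443e17)^(1/4) = 30752.9 m = 30.8 km

30.8 km


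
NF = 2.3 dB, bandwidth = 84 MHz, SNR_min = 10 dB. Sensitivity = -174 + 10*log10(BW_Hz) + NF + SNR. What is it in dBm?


10*log10(84000000.0) = 79.24
S = -174 + 79.24 + 2.3 + 10 = -82.5 dBm

-82.5 dBm


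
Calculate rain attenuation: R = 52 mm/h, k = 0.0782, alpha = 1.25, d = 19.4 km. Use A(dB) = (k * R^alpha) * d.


gamma = 0.0782 * 52^1.25 = 10.919706 dB/km
A = 10.919706 * 19.4 = 211.84 dB

211.84 dB


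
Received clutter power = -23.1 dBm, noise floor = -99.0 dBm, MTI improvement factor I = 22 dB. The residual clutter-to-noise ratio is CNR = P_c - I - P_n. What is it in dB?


CNR = -23.1 - 22 - (-99.0) = 53.9 dB

53.9 dB


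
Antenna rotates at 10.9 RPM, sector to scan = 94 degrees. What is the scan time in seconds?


t = 94 / (10.9 * 360) * 60 = 1.44 s

1.44 s


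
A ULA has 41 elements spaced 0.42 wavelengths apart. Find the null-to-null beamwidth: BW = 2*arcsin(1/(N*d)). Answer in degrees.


1/(N*d) = 1/(41*0.42) = 0.058072
BW = 2*arcsin(0.058072) = 6.7 degrees

6.7 degrees


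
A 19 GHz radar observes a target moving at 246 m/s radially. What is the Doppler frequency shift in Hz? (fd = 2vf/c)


fd = 2 * 246 * 19000000000.0 / 3e8 = 31160.0 Hz

31160.0 Hz


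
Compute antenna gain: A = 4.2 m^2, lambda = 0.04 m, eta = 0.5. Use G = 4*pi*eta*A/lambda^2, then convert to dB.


G_linear = 4*pi*0.5*4.2/0.04^2 = 16493.36
G_dB = 10*log10(16493.36) = 42.2 dB

42.2 dB


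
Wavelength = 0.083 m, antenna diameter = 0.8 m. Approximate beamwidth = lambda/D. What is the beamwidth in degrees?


BW_rad = 0.083 / 0.8 = 0.10375
BW_deg = 5.94 degrees

5.94 degrees


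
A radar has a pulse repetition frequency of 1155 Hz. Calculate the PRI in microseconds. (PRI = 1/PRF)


PRI = 1/1155 = 0.0008658009 s = 865.8 us

865.8 us


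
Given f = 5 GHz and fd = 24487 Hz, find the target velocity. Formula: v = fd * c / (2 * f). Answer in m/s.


v = 24487 * 3e8 / (2 * 5000000000.0) = 734.6 m/s

734.6 m/s


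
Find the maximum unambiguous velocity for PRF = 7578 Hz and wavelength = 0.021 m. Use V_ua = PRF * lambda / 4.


V_ua = 7578 * 0.021 / 4 = 39.8 m/s

39.8 m/s


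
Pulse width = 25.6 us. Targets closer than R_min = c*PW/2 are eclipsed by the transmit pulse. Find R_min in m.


R_min = 3e8 * 25.6e-6 / 2 = 3840.0 m

3840.0 m


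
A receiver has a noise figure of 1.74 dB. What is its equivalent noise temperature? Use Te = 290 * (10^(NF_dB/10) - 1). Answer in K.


NF_lin = 10^(1.74/10) = 1.492794
Te = 290 * (1.492794 - 1) = 142.9 K

142.9 K


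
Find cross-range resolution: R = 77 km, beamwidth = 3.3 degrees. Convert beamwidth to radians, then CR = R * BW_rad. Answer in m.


BW_rad = 0.057595865
CR = 77000 * 0.057595865 = 4434.9 m

4434.9 m


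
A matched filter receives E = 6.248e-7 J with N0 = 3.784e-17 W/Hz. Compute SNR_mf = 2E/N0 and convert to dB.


SNR_lin = 2 * 6.248e-7 / 3.784e-17 = 3.302e10
SNR_dB = 10*log10(3.302e10) = 105.2 dB

105.2 dB


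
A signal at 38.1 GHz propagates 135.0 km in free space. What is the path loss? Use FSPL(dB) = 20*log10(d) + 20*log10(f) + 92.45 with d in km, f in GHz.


20*log10(135.0) = 42.61
20*log10(38.1) = 31.62
FSPL = 166.7 dB

166.7 dB


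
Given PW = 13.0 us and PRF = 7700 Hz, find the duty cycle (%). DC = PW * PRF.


DC = 13.0e-6 * 7700 * 100 = 10.01%

10.01%


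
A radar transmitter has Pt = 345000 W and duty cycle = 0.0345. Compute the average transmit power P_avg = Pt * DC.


P_avg = 345000 * 0.0345 = 11902.5 W

11902.5 W


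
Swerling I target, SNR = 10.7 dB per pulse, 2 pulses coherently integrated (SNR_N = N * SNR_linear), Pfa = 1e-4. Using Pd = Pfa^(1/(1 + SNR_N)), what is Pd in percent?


SNR_lin = 10^(10.7/10) = 11.74898
SNR_N = 2 * 11.74898 = 23.49796
1/(1 + SNR_N) = 1/24.49796 = 0.0408197
Pd = (1e-4)^0.0408197 = 0.68663
Pd = 68.7%

68.7%


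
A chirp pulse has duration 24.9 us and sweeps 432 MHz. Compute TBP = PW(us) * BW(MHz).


TBP = 24.9 * 432 = 10756.8

10756.8


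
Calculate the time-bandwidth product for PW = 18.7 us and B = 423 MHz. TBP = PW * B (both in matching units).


TBP = 18.7 * 423 = 7910.1

7910.1


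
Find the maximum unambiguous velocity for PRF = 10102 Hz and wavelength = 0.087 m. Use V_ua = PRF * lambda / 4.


V_ua = 10102 * 0.087 / 4 = 219.7 m/s

219.7 m/s


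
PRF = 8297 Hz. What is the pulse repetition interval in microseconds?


PRI = 1/8297 = 0.0001205255 s = 120.5 us

120.5 us


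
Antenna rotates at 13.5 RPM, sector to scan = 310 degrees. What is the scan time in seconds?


t = 310 / (13.5 * 360) * 60 = 3.83 s

3.83 s


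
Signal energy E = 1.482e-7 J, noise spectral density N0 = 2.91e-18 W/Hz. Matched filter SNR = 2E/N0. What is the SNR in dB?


SNR_lin = 2 * 1.482e-7 / 2.91e-18 = 1.019e11
SNR_dB = 10*log10(1.019e11) = 110.1 dB

110.1 dB


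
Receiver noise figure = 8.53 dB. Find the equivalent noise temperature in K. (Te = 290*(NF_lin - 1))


NF_lin = 10^(8.53/10) = 7.12853
Te = 290 * (7.12853 - 1) = 1777.3 K

1777.3 K


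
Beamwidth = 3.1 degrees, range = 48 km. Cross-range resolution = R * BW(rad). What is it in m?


BW_rad = 0.054105207
CR = 48000 * 0.054105207 = 2597.0 m

2597.0 m


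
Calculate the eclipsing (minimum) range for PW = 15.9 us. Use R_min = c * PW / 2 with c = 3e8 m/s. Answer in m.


R_min = 3e8 * 15.9e-6 / 2 = 2385.0 m

2385.0 m


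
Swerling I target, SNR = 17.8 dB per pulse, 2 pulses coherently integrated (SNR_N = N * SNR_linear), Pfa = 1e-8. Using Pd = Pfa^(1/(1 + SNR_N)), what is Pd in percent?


SNR_lin = 10^(17.8/10) = 60.25596
SNR_N = 2 * 60.25596 = 120.51192
1/(1 + SNR_N) = 1/121.51192 = 0.0082296
Pd = (1e-8)^0.0082296 = 0.85934
Pd = 85.9%

85.9%


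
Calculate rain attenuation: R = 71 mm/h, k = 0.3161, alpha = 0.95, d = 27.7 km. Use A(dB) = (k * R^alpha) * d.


gamma = 0.3161 * 71^0.95 = 18.135099 dB/km
A = 18.135099 * 27.7 = 502.34 dB

502.34 dB


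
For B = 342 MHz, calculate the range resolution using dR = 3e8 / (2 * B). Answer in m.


dR = 3e8 / (2 * 342000000.0) = 0.44 m

0.44 m


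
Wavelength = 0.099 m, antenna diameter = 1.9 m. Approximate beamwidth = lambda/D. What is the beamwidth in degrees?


BW_rad = 0.099 / 1.9 = 0.052105
BW_deg = 2.99 degrees

2.99 degrees


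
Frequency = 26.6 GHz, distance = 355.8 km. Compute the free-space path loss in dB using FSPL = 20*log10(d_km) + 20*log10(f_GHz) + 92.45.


20*log10(355.8) = 51.02
20*log10(26.6) = 28.5
FSPL = 172.0 dB

172.0 dB


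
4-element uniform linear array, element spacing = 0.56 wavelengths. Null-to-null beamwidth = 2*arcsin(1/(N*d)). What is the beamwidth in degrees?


1/(N*d) = 1/(4*0.56) = 0.446429
BW = 2*arcsin(0.446429) = 53.0 degrees

53.0 degrees


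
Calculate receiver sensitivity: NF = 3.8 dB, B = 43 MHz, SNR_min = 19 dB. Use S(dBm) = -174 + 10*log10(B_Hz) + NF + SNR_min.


10*log10(43000000.0) = 76.33
S = -174 + 76.33 + 3.8 + 19 = -74.9 dBm

-74.9 dBm


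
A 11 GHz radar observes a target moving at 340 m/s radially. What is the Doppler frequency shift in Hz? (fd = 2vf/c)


fd = 2 * 340 * 11000000000.0 / 3e8 = 24933.3 Hz

24933.3 Hz


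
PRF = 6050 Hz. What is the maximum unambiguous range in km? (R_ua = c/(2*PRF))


R_ua = 3e8 / (2 * 6050) = 24793.4 m = 24.8 km

24.8 km


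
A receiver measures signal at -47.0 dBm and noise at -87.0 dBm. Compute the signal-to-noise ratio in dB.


SNR = -47.0 - (-87.0) = 40.0 dB

40.0 dB


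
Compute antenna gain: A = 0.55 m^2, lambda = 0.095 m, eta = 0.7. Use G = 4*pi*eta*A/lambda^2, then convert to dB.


G_linear = 4*pi*0.7*0.55/0.095^2 = 536.07
G_dB = 10*log10(536.07) = 27.3 dB

27.3 dB


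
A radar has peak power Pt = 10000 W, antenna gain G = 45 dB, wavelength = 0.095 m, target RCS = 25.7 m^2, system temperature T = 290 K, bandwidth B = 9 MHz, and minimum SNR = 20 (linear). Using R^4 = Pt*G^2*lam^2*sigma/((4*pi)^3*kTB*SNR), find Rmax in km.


G_lin = 10^(45/10) = 31622.776602
R^4 = 10000 * 31622.776602^2 * 0.095^2 * 25.7 / ((4*pi)^3 * 1.38e-23 * 290 * 9000000.0 * 20)
R^4 = 1.62256e21 m^4
R_max = (1.62256e21)^(1/4) = 200701.3 m = 200.7 km

200.7 km


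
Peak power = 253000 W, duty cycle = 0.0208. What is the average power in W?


P_avg = 253000 * 0.0208 = 5262.4 W

5262.4 W


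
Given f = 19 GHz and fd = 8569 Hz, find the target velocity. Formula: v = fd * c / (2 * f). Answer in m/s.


v = 8569 * 3e8 / (2 * 19000000000.0) = 67.7 m/s

67.7 m/s


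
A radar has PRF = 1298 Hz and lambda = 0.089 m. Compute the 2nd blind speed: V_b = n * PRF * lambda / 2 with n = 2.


V_blind = 2 * 1298 * 0.089 / 2 = 115.5 m/s

115.5 m/s


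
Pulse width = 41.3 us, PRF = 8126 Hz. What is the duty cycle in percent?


DC = 41.3e-6 * 8126 * 100 = 33.56%

33.56%


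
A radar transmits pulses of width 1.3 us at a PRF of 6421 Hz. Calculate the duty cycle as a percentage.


DC = 1.3e-6 * 6421 * 100 = 0.83%

0.83%


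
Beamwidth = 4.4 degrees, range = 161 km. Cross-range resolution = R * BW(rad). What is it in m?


BW_rad = 0.076794487
CR = 161000 * 0.076794487 = 12363.9 m

12363.9 m


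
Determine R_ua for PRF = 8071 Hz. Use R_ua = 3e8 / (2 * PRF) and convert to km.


R_ua = 3e8 / (2 * 8071) = 18585.1 m = 18.6 km

18.6 km


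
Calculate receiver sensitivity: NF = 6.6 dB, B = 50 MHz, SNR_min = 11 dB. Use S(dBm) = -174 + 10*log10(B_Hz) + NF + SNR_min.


10*log10(50000000.0) = 76.99
S = -174 + 76.99 + 6.6 + 11 = -79.4 dBm

-79.4 dBm


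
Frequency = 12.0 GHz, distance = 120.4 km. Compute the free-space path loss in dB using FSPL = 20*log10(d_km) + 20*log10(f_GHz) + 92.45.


20*log10(120.4) = 41.61
20*log10(12.0) = 21.58
FSPL = 155.6 dB

155.6 dB


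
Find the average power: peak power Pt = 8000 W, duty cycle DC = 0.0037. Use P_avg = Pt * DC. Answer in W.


P_avg = 8000 * 0.0037 = 29.6 W

29.6 W


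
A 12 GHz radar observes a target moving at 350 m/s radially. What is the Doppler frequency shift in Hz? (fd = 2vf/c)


fd = 2 * 350 * 12000000000.0 / 3e8 = 28000.0 Hz

28000.0 Hz


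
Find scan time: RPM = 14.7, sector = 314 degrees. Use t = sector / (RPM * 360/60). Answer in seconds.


t = 314 / (14.7 * 360) * 60 = 3.56 s

3.56 s


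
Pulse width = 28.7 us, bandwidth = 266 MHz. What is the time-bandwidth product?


TBP = 28.7 * 266 = 7634.2

7634.2


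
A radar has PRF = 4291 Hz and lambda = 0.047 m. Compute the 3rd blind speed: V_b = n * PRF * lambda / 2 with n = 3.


V_blind = 3 * 4291 * 0.047 / 2 = 302.5 m/s

302.5 m/s


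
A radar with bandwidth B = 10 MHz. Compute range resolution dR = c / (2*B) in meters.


dR = 3e8 / (2 * 10000000.0) = 15.0 m

15.0 m


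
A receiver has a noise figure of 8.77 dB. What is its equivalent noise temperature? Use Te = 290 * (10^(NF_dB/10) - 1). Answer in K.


NF_lin = 10^(8.77/10) = 7.533556
Te = 290 * (7.533556 - 1) = 1894.7 K

1894.7 K


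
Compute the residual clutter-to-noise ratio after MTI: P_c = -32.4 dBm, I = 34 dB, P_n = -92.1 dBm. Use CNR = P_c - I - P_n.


CNR = -32.4 - 34 - (-92.1) = 25.7 dB

25.7 dB


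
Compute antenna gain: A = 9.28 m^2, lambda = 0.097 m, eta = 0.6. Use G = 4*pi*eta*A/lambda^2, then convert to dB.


G_linear = 4*pi*0.6*9.28/0.097^2 = 7436.45
G_dB = 10*log10(7436.45) = 38.7 dB

38.7 dB


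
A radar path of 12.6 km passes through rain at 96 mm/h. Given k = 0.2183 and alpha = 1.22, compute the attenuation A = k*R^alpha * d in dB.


gamma = 0.2183 * 96^1.22 = 57.203768 dB/km
A = 57.203768 * 12.6 = 720.77 dB

720.77 dB


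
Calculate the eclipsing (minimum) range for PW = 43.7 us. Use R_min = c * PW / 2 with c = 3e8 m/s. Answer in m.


R_min = 3e8 * 43.7e-6 / 2 = 6555.0 m

6555.0 m


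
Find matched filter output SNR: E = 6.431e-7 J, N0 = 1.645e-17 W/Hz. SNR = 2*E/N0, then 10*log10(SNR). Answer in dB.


SNR_lin = 2 * 6.431e-7 / 1.645e-17 = 7.819e10
SNR_dB = 10*log10(7.819e10) = 108.9 dB

108.9 dB


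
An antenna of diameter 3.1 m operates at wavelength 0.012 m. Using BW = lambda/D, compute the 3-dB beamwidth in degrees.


BW_rad = 0.012 / 3.1 = 0.003871
BW_deg = 0.22 degrees

0.22 degrees


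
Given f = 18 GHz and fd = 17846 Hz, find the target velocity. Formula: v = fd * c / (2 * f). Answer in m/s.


v = 17846 * 3e8 / (2 * 18000000000.0) = 148.7 m/s

148.7 m/s


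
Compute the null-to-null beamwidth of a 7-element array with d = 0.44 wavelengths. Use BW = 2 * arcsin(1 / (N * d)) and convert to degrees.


1/(N*d) = 1/(7*0.44) = 0.324675
BW = 2*arcsin(0.324675) = 37.9 degrees

37.9 degrees


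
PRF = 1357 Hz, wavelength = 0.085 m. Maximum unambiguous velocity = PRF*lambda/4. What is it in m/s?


V_ua = 1357 * 0.085 / 4 = 28.8 m/s

28.8 m/s


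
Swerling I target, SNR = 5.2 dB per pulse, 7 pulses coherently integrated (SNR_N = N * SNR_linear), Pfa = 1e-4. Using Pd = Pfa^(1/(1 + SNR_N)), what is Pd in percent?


SNR_lin = 10^(5.2/10) = 3.31131
SNR_N = 7 * 3.31131 = 23.17917
1/(1 + SNR_N) = 1/24.17917 = 0.0413579
Pd = (1e-4)^0.0413579 = 0.68323
Pd = 68.3%

68.3%


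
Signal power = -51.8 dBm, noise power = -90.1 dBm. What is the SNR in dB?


SNR = -51.8 - (-90.1) = 38.3 dB

38.3 dB


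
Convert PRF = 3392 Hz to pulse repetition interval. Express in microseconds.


PRI = 1/3392 = 0.0002948113 s = 294.8 us

294.8 us


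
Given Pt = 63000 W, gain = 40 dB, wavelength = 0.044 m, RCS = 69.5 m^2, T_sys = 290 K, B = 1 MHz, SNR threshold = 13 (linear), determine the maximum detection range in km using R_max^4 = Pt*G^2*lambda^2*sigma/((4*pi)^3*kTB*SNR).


G_lin = 10^(40/10) = 10000.0
R^4 = 63000 * 10000.0^2 * 0.044^2 * 69.5 / ((4*pi)^3 * 1.38e-23 * 290 * 1000000.0 * 13)
R^4 = 8.21071e21 m^4
R_max = (8.21071e21)^(1/4) = 301019.9 m = 301.0 km

301.0 km


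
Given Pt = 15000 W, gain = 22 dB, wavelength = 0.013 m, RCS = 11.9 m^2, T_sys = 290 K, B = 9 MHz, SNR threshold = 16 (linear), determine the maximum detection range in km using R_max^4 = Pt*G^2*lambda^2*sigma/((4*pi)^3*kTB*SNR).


G_lin = 10^(22/10) = 158.489319
R^4 = 15000 * 158.489319^2 * 0.013^2 * 11.9 / ((4*pi)^3 * 1.38e-23 * 290 * 9000000.0 * 16)
R^4 = 6.62607e14 m^4
R_max = (6.62607e14)^(1/4) = 5073.6 m = 5.1 km

5.1 km


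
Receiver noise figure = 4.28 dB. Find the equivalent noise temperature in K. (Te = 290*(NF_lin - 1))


NF_lin = 10^(4.28/10) = 2.679168
Te = 290 * (2.679168 - 1) = 487.0 K

487.0 K


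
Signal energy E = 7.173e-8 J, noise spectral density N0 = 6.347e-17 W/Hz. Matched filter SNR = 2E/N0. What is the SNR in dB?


SNR_lin = 2 * 7.173e-8 / 6.347e-17 = 2.26e9
SNR_dB = 10*log10(2.26e9) = 93.5 dB

93.5 dB


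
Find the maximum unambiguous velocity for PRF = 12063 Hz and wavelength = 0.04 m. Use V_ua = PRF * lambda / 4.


V_ua = 12063 * 0.04 / 4 = 120.6 m/s

120.6 m/s


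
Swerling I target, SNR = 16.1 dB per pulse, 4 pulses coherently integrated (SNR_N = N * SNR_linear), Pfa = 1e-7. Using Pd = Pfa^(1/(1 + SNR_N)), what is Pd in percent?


SNR_lin = 10^(16.1/10) = 40.73803
SNR_N = 4 * 40.73803 = 162.95212
1/(1 + SNR_N) = 1/163.95212 = 0.0060993
Pd = (1e-7)^0.0060993 = 0.90637
Pd = 90.6%

90.6%


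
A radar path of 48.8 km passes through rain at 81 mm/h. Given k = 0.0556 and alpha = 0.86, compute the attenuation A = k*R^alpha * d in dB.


gamma = 0.0556 * 81^0.86 = 2.434288 dB/km
A = 2.434288 * 48.8 = 118.79 dB

118.79 dB


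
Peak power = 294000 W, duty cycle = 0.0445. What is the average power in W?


P_avg = 294000 * 0.0445 = 13083.0 W

13083.0 W


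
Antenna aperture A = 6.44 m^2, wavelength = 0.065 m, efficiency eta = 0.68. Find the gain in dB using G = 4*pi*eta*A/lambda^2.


G_linear = 4*pi*0.68*6.44/0.065^2 = 13025.01
G_dB = 10*log10(13025.01) = 41.1 dB

41.1 dB


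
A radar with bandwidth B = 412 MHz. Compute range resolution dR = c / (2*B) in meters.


dR = 3e8 / (2 * 412000000.0) = 0.36 m

0.36 m


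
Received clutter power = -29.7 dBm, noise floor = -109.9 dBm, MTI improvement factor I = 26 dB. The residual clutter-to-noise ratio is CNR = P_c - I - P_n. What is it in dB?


CNR = -29.7 - 26 - (-109.9) = 54.2 dB

54.2 dB


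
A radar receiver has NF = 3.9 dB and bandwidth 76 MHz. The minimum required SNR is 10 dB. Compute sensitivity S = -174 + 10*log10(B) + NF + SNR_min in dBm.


10*log10(76000000.0) = 78.81
S = -174 + 78.81 + 3.9 + 10 = -81.3 dBm

-81.3 dBm


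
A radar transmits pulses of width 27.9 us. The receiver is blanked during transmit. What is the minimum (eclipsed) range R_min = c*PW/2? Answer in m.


R_min = 3e8 * 27.9e-6 / 2 = 4185.0 m

4185.0 m


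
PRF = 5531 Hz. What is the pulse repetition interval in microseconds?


PRI = 1/5531 = 0.0001807991 s = 180.8 us

180.8 us


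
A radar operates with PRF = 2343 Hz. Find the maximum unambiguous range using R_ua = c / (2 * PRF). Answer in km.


R_ua = 3e8 / (2 * 2343) = 64020.5 m = 64.0 km

64.0 km


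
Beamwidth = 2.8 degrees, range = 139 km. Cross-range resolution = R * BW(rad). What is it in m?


BW_rad = 0.048869219
CR = 139000 * 0.048869219 = 6792.8 m

6792.8 m


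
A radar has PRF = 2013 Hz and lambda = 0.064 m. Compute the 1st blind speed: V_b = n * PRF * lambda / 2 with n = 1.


V_blind = 1 * 2013 * 0.064 / 2 = 64.4 m/s

64.4 m/s


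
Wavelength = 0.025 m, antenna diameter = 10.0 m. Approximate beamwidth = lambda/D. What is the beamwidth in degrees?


BW_rad = 0.025 / 10.0 = 0.0025
BW_deg = 0.14 degrees

0.14 degrees


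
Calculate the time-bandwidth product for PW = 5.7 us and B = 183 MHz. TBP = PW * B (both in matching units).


TBP = 5.7 * 183 = 1043.1

1043.1


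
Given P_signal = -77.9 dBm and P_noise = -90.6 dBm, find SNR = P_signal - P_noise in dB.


SNR = -77.9 - (-90.6) = 12.7 dB

12.7 dB


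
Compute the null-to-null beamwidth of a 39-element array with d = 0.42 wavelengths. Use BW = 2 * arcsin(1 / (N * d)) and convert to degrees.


1/(N*d) = 1/(39*0.42) = 0.06105
BW = 2*arcsin(0.06105) = 7.0 degrees

7.0 degrees


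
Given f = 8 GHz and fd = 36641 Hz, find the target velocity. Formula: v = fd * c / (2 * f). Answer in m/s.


v = 36641 * 3e8 / (2 * 8000000000.0) = 687.0 m/s

687.0 m/s


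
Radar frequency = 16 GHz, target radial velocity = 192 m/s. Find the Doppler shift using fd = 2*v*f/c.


fd = 2 * 192 * 16000000000.0 / 3e8 = 20480.0 Hz

20480.0 Hz


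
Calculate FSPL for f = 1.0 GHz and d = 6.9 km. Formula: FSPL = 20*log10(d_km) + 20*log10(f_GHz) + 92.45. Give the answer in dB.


20*log10(6.9) = 16.78
20*log10(1.0) = 0.0
FSPL = 109.2 dB

109.2 dB


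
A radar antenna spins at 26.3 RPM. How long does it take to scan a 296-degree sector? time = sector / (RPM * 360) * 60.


t = 296 / (26.3 * 360) * 60 = 1.88 s

1.88 s


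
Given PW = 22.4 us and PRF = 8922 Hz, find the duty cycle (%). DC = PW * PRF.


DC = 22.4e-6 * 8922 * 100 = 19.99%

19.99%


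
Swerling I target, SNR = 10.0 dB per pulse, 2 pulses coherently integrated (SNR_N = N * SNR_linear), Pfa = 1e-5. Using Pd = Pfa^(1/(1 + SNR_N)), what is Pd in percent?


SNR_lin = 10^(10.0/10) = 10.0
SNR_N = 2 * 10.0 = 20.0
1/(1 + SNR_N) = 1/21.0 = 0.047619
Pd = (1e-5)^0.047619 = 0.57797
Pd = 57.8%

57.8%


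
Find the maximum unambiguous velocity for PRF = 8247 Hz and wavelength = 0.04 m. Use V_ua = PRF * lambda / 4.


V_ua = 8247 * 0.04 / 4 = 82.5 m/s

82.5 m/s


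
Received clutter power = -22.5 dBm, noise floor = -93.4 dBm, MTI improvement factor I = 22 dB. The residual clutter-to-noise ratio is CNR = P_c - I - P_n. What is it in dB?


CNR = -22.5 - 22 - (-93.4) = 48.9 dB

48.9 dB


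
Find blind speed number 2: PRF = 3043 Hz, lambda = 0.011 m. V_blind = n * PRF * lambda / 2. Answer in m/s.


V_blind = 2 * 3043 * 0.011 / 2 = 33.5 m/s

33.5 m/s


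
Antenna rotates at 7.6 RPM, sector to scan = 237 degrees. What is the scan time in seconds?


t = 237 / (7.6 * 360) * 60 = 5.2 s

5.2 s


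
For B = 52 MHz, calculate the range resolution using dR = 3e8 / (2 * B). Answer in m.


dR = 3e8 / (2 * 52000000.0) = 2.88 m

2.88 m


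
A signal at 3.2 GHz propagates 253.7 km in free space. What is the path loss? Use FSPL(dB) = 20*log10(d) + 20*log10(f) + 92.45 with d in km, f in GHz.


20*log10(253.7) = 48.09
20*log10(3.2) = 10.1
FSPL = 150.6 dB

150.6 dB


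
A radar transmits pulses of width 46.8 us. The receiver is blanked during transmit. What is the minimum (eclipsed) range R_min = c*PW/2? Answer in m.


R_min = 3e8 * 46.8e-6 / 2 = 7020.0 m

7020.0 m


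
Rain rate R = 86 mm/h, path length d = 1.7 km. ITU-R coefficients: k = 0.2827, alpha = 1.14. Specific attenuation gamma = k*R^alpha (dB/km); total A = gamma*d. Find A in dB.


gamma = 0.2827 * 86^1.14 = 45.358015 dB/km
A = 45.358015 * 1.7 = 77.11 dB

77.11 dB


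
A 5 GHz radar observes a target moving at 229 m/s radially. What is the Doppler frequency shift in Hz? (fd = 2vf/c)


fd = 2 * 229 * 5000000000.0 / 3e8 = 7633.3 Hz

7633.3 Hz


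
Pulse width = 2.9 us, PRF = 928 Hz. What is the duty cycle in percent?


DC = 2.9e-6 * 928 * 100 = 0.27%

0.27%


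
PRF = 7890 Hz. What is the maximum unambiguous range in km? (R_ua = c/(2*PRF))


R_ua = 3e8 / (2 * 7890) = 19011.4 m = 19.0 km

19.0 km


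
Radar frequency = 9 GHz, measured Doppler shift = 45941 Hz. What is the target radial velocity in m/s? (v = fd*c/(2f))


v = 45941 * 3e8 / (2 * 9000000000.0) = 765.7 m/s

765.7 m/s


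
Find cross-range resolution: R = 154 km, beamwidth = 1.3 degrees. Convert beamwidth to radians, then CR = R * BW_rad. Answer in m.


BW_rad = 0.02268928
CR = 154000 * 0.02268928 = 3494.1 m

3494.1 m


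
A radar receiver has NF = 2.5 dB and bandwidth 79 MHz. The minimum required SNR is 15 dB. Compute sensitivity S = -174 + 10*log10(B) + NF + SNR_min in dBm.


10*log10(79000000.0) = 78.98
S = -174 + 78.98 + 2.5 + 15 = -77.5 dBm

-77.5 dBm


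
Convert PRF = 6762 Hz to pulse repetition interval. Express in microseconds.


PRI = 1/6762 = 0.0001478852 s = 147.9 us

147.9 us


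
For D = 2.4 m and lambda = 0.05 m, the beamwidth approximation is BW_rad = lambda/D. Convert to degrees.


BW_rad = 0.05 / 2.4 = 0.020833
BW_deg = 1.19 degrees

1.19 degrees


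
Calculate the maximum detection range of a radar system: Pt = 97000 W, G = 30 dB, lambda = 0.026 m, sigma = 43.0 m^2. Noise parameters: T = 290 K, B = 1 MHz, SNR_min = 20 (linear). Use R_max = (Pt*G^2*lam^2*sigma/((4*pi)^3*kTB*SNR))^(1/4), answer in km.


G_lin = 10^(30/10) = 1000.0
R^4 = 97000 * 1000.0^2 * 0.026^2 * 43.0 / ((4*pi)^3 * 1.38e-23 * 290 * 1000000.0 * 20)
R^4 = 1.77521e19 m^4
R_max = (1.77521e19)^(1/4) = 64910.1 m = 64.9 km

64.9 km


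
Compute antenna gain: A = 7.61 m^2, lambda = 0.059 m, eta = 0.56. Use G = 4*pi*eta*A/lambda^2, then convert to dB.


G_linear = 4*pi*0.56*7.61/0.059^2 = 15384.33
G_dB = 10*log10(15384.33) = 41.9 dB

41.9 dB


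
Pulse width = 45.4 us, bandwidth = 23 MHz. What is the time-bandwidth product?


TBP = 45.4 * 23 = 1044.2

1044.2


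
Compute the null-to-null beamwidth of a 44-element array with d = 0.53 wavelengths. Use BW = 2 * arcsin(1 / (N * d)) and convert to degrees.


1/(N*d) = 1/(44*0.53) = 0.042882
BW = 2*arcsin(0.042882) = 4.9 degrees

4.9 degrees


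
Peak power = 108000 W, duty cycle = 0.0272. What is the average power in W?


P_avg = 108000 * 0.0272 = 2937.6 W

2937.6 W


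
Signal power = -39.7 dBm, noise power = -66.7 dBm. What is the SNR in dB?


SNR = -39.7 - (-66.7) = 27.0 dB

27.0 dB


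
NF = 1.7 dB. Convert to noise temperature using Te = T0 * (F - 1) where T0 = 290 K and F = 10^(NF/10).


NF_lin = 10^(1.7/10) = 1.479108
Te = 290 * (1.479108 - 1) = 138.9 K

138.9 K
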